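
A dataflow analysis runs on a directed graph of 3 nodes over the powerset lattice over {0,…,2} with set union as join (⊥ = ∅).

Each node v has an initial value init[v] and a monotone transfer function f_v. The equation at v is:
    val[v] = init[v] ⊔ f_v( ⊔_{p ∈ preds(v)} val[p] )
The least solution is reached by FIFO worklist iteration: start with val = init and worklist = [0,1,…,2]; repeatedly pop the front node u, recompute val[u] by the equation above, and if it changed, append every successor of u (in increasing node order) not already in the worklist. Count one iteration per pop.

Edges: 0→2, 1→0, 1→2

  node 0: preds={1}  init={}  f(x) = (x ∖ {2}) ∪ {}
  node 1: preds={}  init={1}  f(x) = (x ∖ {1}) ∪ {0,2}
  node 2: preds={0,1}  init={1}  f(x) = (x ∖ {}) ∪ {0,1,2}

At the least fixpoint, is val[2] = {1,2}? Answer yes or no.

no

Trace (5 dequeues):
  [1] u=0 | in {1} | out {1} | prev {} | push {}
  [2] u=1 | in {} | out {0,1,2} | prev {1} | push {0}
  [3] u=2 | in {0,1,2} | out {0,1,2} | prev {1} | push {}
  [4] u=0 | in {0,1,2} | out {0,1} | prev {1} | push {2}
  [5] u=2 | in {0,1,2} | out {0,1,2} | ==

Converged values:
  [0] {0,1}
  [1] {0,1,2}
  [2] {0,1,2}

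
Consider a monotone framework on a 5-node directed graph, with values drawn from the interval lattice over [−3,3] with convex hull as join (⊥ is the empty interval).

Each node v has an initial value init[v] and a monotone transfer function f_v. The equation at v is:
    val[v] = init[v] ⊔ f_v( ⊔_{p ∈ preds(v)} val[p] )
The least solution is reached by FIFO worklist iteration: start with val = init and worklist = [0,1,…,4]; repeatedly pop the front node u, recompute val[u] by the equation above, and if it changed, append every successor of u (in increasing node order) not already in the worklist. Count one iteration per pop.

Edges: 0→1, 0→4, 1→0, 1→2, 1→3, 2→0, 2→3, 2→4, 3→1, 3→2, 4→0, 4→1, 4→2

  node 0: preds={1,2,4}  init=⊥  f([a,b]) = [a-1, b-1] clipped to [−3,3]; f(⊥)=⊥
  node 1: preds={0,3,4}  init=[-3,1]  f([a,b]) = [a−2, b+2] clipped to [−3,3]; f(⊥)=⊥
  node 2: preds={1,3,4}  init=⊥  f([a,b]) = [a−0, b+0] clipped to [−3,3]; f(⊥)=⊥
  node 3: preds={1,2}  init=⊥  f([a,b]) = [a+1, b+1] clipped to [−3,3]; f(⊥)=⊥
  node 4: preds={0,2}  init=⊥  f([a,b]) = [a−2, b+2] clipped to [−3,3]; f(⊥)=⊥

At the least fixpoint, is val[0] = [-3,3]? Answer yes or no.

no

Worklist (11 pops):
  #1 pop 0: in=[-3,1] → [-3,0] (was ⊥); enqueue []
  #2 pop 1: in=[-3,0] → [-3,2] (was [-3,1]); enqueue [0]
  #3 pop 2: in=[-3,2] → [-3,2] (was ⊥); enqueue []
  #4 pop 3: in=[-3,2] → [-2,3] (was ⊥); enqueue [1,2]
  #5 pop 4: in=[-3,2] → [-3,3] (was ⊥); enqueue []
  #6 pop 0: in=[-3,3] → [-3,2] (was [-3,0]); enqueue [4]
  #7 pop 1: in=[-3,3] → [-3,3] (was [-3,2]); enqueue [0,3]
  #8 pop 2: in=[-3,3] → [-3,3] (was [-3,2]); enqueue []
  #9 pop 4: in=[-3,3] → [-3,3] (no change)
  #10 pop 0: in=[-3,3] → [-3,2] (no change)
  #11 pop 3: in=[-3,3] → [-2,3] (no change)

Fixpoint:
  val[0] = [-3,2]
  val[1] = [-3,3]
  val[2] = [-3,3]
  val[3] = [-2,3]
  val[4] = [-3,3]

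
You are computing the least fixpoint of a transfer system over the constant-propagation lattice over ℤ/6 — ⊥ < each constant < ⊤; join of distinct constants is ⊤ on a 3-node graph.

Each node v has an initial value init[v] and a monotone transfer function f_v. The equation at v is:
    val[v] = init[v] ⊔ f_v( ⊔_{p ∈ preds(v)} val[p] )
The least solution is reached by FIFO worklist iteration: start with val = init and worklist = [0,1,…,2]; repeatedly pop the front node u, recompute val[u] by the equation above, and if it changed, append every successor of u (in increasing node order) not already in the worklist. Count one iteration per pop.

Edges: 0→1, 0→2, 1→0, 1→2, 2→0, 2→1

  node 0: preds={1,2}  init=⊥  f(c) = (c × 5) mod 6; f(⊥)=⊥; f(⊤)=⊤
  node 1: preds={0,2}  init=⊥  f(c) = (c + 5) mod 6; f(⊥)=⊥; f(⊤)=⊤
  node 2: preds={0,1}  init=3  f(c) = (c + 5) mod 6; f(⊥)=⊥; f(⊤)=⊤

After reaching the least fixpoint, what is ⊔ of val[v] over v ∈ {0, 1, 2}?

Worklist (7 pops):
  #1 pop 0: in=3 → 3 (was ⊥); enqueue []
  #2 pop 1: in=3 → 2 (was ⊥); enqueue [0]
  #3 pop 2: in=⊤ → ⊤ (was 3); enqueue [1]
  #4 pop 0: in=⊤ → ⊤ (was 3); enqueue [2]
  #5 pop 1: in=⊤ → ⊤ (was 2); enqueue [0]
  #6 pop 2: in=⊤ → ⊤ (no change)
  #7 pop 0: in=⊤ → ⊤ (no change)

Fixpoint:
  val[0] = ⊤
  val[1] = ⊤
  val[2] = ⊤

⊤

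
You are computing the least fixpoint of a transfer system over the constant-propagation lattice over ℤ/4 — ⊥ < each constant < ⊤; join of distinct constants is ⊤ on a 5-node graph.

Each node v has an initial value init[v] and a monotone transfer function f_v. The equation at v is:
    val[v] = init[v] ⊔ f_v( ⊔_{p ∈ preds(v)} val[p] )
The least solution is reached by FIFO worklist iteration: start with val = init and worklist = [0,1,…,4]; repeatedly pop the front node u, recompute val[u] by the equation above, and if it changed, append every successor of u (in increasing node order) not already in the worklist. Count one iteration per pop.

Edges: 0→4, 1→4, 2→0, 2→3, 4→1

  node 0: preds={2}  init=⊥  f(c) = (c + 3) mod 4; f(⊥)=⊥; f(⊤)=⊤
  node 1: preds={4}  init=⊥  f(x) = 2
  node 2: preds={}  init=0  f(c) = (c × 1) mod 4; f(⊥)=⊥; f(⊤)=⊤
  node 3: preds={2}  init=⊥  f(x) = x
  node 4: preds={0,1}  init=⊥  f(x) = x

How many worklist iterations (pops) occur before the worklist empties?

Iteration log — 6 steps:
  step 1. node 0  ⊔preds=0  new=3  old=⊥  +wl: 
  step 2. node 1  ⊔preds=⊥  new=2  old=⊥  +wl: 
  step 3. node 2  ⊔preds=⊥  new=0  stable
  step 4. node 3  ⊔preds=0  new=0  old=⊥  +wl: 
  step 5. node 4  ⊔preds=⊤  new=⊤  old=⊥  +wl: 1
  step 6. node 1  ⊔preds=⊤  new=2  stable

Least fixpoint reached:
  node 0: 3
  node 1: 2
  node 2: 0
  node 3: 0
  node 4: ⊤

6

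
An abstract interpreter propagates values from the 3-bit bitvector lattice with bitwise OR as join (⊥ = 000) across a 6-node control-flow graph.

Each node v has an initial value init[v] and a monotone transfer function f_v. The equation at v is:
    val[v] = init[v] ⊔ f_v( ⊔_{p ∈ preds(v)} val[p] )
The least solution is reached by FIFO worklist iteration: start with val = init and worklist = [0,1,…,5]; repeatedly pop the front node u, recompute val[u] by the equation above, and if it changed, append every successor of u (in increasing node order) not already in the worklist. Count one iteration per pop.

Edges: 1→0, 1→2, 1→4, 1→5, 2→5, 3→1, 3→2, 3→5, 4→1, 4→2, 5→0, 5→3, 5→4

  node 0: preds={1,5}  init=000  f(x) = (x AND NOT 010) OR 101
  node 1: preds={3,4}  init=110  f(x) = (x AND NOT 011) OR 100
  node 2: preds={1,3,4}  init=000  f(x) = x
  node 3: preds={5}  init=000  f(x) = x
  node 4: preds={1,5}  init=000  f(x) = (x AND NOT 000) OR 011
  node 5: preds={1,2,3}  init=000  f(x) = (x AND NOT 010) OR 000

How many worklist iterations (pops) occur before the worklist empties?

Worklist (20 pops):
  #1 pop 0: in=110 → 101 (was 000); enqueue []
  #2 pop 1: in=000 → 110 (no change)
  #3 pop 2: in=110 → 110 (was 000); enqueue []
  #4 pop 3: in=000 → 000 (no change)
  #5 pop 4: in=110 → 111 (was 000); enqueue [1,2]
  #6 pop 5: in=110 → 100 (was 000); enqueue [0,3,4]
  #7 pop 1: in=111 → 110 (no change)
  #8 pop 2: in=111 → 111 (was 110); enqueue [5]
  #9 pop 0: in=110 → 101 (no change)
  #10 pop 3: in=100 → 100 (was 000); enqueue [1,2]
  #11 pop 4: in=110 → 111 (no change)
  #12 pop 5: in=111 → 101 (was 100); enqueue [0,3,4]
  #13 pop 1: in=111 → 110 (no change)
  #14 pop 2: in=111 → 111 (no change)
  #15 pop 0: in=111 → 101 (no change)
  #16 pop 3: in=101 → 101 (was 100); enqueue [1,2,5]
  #17 pop 4: in=111 → 111 (no change)
  #18 pop 1: in=111 → 110 (no change)
  #19 pop 2: in=111 → 111 (no change)
  #20 pop 5: in=111 → 101 (no change)

Fixpoint:
  val[0] = 101
  val[1] = 110
  val[2] = 111
  val[3] = 101
  val[4] = 111
  val[5] = 101

20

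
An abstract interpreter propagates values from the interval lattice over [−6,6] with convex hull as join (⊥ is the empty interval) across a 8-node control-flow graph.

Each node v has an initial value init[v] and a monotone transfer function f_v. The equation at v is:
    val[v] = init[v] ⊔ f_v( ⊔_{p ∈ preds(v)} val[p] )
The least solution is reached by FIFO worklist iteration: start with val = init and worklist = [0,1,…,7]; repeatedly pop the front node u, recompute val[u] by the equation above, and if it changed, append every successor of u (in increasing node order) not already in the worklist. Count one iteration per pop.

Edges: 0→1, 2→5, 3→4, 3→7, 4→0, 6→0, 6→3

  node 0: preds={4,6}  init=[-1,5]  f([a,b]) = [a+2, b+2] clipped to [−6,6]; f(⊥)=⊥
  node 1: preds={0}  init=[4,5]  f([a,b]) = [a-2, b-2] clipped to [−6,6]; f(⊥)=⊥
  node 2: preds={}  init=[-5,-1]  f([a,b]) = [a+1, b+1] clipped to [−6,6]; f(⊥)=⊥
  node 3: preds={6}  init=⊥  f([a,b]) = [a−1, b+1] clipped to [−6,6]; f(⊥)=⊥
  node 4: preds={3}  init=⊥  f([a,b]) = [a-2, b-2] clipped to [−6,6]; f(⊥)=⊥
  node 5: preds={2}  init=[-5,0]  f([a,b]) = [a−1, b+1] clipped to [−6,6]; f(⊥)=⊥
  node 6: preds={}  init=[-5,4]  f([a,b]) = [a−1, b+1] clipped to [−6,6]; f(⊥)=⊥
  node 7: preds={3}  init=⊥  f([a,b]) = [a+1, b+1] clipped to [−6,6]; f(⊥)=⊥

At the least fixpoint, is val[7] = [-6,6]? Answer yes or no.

Trace (10 dequeues):
  [1] u=0 | in [-5,4] | out [-3,6] | prev [-1,5] | push {}
  [2] u=1 | in [-3,6] | out [-5,5] | prev [4,5] | push {}
  [3] u=2 | in ⊥ | out [-5,-1] | ==
  [4] u=3 | in [-5,4] | out [-6,5] | prev ⊥ | push {}
  [5] u=4 | in [-6,5] | out [-6,3] | prev ⊥ | push {0}
  [6] u=5 | in [-5,-1] | out [-6,0] | prev [-5,0] | push {}
  [7] u=6 | in ⊥ | out [-5,4] | ==
  [8] u=7 | in [-6,5] | out [-5,6] | prev ⊥ | push {}
  [9] u=0 | in [-6,4] | out [-4,6] | prev [-3,6] | push {1}
  [10] u=1 | in [-4,6] | out [-6,5] | prev [-5,5] | push {}

Converged values:
  [0] [-4,6]
  [1] [-6,5]
  [2] [-5,-1]
  [3] [-6,5]
  [4] [-6,3]
  [5] [-6,0]
  [6] [-5,4]
  [7] [-5,6]

no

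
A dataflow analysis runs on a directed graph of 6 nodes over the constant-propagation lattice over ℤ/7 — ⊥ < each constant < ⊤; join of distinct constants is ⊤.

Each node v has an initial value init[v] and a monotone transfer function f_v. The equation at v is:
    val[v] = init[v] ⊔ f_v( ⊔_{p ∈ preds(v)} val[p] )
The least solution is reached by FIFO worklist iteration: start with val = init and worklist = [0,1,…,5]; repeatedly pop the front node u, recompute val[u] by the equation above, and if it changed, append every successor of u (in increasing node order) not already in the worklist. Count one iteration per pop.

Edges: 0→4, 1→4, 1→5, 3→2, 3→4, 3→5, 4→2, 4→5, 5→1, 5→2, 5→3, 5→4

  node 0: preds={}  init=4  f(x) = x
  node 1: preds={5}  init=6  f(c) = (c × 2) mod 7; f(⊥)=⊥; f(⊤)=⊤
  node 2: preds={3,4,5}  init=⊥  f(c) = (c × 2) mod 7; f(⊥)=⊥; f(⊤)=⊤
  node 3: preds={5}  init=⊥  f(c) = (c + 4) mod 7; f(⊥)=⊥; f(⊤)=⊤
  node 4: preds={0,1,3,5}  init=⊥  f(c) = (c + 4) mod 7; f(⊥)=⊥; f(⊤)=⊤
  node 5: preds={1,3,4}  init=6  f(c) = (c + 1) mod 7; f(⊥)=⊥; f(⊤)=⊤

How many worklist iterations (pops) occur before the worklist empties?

Trace (12 dequeues):
  [1] u=0 | in ⊥ | out 4 | ==
  [2] u=1 | in 6 | out ⊤ | prev 6 | push {}
  [3] u=2 | in 6 | out 5 | prev ⊥ | push {}
  [4] u=3 | in 6 | out 3 | prev ⊥ | push {2}
  [5] u=4 | in ⊤ | out ⊤ | prev ⊥ | push {}
  [6] u=5 | in ⊤ | out ⊤ | prev 6 | push {1,3,4}
  [7] u=2 | in ⊤ | out ⊤ | prev 5 | push {}
  [8] u=1 | in ⊤ | out ⊤ | ==
  [9] u=3 | in ⊤ | out ⊤ | prev 3 | push {2,5}
  [10] u=4 | in ⊤ | out ⊤ | ==
  [11] u=2 | in ⊤ | out ⊤ | ==
  [12] u=5 | in ⊤ | out ⊤ | ==

Converged values:
  [0] 4
  [1] ⊤
  [2] ⊤
  [3] ⊤
  [4] ⊤
  [5] ⊤

12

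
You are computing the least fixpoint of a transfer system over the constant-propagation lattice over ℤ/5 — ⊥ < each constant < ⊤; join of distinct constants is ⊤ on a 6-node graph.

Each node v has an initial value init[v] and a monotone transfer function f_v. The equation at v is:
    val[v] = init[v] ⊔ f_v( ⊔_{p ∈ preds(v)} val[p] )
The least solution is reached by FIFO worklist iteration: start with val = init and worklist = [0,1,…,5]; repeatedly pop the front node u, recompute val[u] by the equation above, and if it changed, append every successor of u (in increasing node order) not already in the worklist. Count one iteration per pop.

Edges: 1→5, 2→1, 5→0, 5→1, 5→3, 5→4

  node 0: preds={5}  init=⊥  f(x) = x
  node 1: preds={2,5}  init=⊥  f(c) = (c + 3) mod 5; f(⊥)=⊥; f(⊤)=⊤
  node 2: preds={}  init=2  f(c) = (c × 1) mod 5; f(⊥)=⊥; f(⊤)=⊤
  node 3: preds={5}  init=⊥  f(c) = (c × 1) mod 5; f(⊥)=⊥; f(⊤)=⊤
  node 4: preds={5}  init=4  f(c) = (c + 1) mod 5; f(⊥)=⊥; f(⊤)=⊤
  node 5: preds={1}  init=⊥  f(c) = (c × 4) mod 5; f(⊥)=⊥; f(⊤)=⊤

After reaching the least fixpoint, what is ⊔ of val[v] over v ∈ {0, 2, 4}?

⊤

Trace (15 dequeues):
  [1] u=0 | in ⊥ | out ⊥ | ==
  [2] u=1 | in 2 | out 0 | prev ⊥ | push {}
  [3] u=2 | in ⊥ | out 2 | ==
  [4] u=3 | in ⊥ | out ⊥ | ==
  [5] u=4 | in ⊥ | out 4 | ==
  [6] u=5 | in 0 | out 0 | prev ⊥ | push {0,1,3,4}
  [7] u=0 | in 0 | out 0 | prev ⊥ | push {}
  [8] u=1 | in ⊤ | out ⊤ | prev 0 | push {5}
  [9] u=3 | in 0 | out 0 | prev ⊥ | push {}
  [10] u=4 | in 0 | out ⊤ | prev 4 | push {}
  [11] u=5 | in ⊤ | out ⊤ | prev 0 | push {0,1,3,4}
  [12] u=0 | in ⊤ | out ⊤ | prev 0 | push {}
  [13] u=1 | in ⊤ | out ⊤ | ==
  [14] u=3 | in ⊤ | out ⊤ | prev 0 | push {}
  [15] u=4 | in ⊤ | out ⊤ | ==

Converged values:
  [0] ⊤
  [1] ⊤
  [2] 2
  [3] ⊤
  [4] ⊤
  [5] ⊤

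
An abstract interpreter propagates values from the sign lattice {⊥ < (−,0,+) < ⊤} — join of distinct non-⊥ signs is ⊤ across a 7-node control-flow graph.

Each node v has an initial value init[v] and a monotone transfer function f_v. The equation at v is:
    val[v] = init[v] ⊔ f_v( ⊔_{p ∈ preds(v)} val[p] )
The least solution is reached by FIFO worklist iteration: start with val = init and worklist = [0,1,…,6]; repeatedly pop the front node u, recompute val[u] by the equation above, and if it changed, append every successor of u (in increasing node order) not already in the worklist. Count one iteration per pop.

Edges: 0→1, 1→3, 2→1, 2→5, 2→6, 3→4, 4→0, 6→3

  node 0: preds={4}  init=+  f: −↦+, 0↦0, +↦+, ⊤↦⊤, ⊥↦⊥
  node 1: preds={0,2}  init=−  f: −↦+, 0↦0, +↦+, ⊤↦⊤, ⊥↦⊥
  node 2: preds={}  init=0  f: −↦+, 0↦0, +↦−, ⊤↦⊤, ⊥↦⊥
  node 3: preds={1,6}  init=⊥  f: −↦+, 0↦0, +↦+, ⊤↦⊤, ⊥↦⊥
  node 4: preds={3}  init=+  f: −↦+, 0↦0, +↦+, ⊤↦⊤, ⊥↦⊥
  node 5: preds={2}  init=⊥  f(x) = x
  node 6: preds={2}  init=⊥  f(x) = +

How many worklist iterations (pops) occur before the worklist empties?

Worklist (10 pops):
  #1 pop 0: in=+ → + (no change)
  #2 pop 1: in=⊤ → ⊤ (was −); enqueue []
  #3 pop 2: in=⊥ → 0 (no change)
  #4 pop 3: in=⊤ → ⊤ (was ⊥); enqueue []
  #5 pop 4: in=⊤ → ⊤ (was +); enqueue [0]
  #6 pop 5: in=0 → 0 (was ⊥); enqueue []
  #7 pop 6: in=0 → + (was ⊥); enqueue [3]
  #8 pop 0: in=⊤ → ⊤ (was +); enqueue [1]
  #9 pop 3: in=⊤ → ⊤ (no change)
  #10 pop 1: in=⊤ → ⊤ (no change)

Fixpoint:
  val[0] = ⊤
  val[1] = ⊤
  val[2] = 0
  val[3] = ⊤
  val[4] = ⊤
  val[5] = 0
  val[6] = +

10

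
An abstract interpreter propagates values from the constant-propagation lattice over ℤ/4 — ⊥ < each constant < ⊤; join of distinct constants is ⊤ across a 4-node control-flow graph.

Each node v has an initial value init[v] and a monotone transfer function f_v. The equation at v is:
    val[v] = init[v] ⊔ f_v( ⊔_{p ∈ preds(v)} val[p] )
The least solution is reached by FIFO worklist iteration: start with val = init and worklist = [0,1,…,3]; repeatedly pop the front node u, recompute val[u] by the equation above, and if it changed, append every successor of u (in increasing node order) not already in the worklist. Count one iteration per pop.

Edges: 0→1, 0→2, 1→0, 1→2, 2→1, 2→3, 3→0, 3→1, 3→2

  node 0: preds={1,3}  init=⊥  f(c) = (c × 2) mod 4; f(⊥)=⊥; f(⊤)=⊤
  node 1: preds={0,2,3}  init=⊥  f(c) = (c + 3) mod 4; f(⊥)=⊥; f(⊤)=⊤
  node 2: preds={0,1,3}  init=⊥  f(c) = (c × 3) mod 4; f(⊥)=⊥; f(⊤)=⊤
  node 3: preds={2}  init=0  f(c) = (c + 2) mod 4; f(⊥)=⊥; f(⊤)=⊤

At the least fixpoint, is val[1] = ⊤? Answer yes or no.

Worklist (8 pops):
  #1 pop 0: in=0 → 0 (was ⊥); enqueue []
  #2 pop 1: in=0 → 3 (was ⊥); enqueue [0]
  #3 pop 2: in=⊤ → ⊤ (was ⊥); enqueue [1]
  #4 pop 3: in=⊤ → ⊤ (was 0); enqueue [2]
  #5 pop 0: in=⊤ → ⊤ (was 0); enqueue []
  #6 pop 1: in=⊤ → ⊤ (was 3); enqueue [0]
  #7 pop 2: in=⊤ → ⊤ (no change)
  #8 pop 0: in=⊤ → ⊤ (no change)

Fixpoint:
  val[0] = ⊤
  val[1] = ⊤
  val[2] = ⊤
  val[3] = ⊤

yes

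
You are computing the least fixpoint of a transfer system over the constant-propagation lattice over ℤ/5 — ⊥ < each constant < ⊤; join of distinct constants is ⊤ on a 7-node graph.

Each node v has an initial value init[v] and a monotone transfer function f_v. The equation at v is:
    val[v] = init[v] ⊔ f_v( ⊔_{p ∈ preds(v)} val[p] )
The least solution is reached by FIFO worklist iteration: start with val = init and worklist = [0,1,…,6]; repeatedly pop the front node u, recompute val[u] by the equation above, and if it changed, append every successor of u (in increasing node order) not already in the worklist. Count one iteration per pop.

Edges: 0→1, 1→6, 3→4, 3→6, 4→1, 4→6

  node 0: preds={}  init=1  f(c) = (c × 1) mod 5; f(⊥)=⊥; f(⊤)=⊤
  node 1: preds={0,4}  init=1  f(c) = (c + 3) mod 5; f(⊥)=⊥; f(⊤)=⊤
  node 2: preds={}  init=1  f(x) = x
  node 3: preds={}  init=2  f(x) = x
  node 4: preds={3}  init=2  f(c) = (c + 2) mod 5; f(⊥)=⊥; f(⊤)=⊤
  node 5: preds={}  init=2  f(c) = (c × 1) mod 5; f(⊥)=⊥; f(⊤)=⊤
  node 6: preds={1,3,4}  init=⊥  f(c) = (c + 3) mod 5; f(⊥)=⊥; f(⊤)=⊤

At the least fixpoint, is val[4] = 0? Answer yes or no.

Worklist (8 pops):
  #1 pop 0: in=⊥ → 1 (no change)
  #2 pop 1: in=⊤ → ⊤ (was 1); enqueue []
  #3 pop 2: in=⊥ → 1 (no change)
  #4 pop 3: in=⊥ → 2 (no change)
  #5 pop 4: in=2 → ⊤ (was 2); enqueue [1]
  #6 pop 5: in=⊥ → 2 (no change)
  #7 pop 6: in=⊤ → ⊤ (was ⊥); enqueue []
  #8 pop 1: in=⊤ → ⊤ (no change)

Fixpoint:
  val[0] = 1
  val[1] = ⊤
  val[2] = 1
  val[3] = 2
  val[4] = ⊤
  val[5] = 2
  val[6] = ⊤

no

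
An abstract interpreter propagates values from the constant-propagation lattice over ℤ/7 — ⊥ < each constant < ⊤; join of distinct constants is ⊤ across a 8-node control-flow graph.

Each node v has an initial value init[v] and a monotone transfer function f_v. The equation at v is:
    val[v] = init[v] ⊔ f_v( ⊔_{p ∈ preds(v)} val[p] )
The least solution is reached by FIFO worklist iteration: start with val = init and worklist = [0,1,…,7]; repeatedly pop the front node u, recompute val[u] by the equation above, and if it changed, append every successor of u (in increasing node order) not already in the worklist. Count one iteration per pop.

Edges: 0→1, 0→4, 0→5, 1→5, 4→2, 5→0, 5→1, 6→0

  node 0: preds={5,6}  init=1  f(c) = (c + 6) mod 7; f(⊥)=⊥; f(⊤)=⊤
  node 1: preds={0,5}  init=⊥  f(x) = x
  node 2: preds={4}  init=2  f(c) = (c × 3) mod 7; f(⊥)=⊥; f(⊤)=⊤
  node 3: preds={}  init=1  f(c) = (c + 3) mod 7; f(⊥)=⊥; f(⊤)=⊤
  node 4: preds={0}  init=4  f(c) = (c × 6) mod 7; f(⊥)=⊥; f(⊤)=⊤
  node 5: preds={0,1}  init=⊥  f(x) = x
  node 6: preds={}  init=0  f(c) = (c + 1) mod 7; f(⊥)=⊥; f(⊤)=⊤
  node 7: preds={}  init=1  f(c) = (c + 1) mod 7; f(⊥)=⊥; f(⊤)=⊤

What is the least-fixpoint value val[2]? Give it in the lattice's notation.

⊤

Iteration log — 11 steps:
  step 1. node 0  ⊔preds=0  new=⊤  old=1  +wl: 
  step 2. node 1  ⊔preds=⊤  new=⊤  old=⊥  +wl: 
  step 3. node 2  ⊔preds=4  new=⊤  old=2  +wl: 
  step 4. node 3  ⊔preds=⊥  new=1  stable
  step 5. node 4  ⊔preds=⊤  new=⊤  old=4  +wl: 2
  step 6. node 5  ⊔preds=⊤  new=⊤  old=⊥  +wl: 0,1
  step 7. node 6  ⊔preds=⊥  new=0  stable
  step 8. node 7  ⊔preds=⊥  new=1  stable
  step 9. node 2  ⊔preds=⊤  new=⊤  stable
  step 10. node 0  ⊔preds=⊤  new=⊤  stable
  step 11. node 1  ⊔preds=⊤  new=⊤  stable

Least fixpoint reached:
  node 0: ⊤
  node 1: ⊤
  node 2: ⊤
  node 3: 1
  node 4: ⊤
  node 5: ⊤
  node 6: 0
  node 7: 1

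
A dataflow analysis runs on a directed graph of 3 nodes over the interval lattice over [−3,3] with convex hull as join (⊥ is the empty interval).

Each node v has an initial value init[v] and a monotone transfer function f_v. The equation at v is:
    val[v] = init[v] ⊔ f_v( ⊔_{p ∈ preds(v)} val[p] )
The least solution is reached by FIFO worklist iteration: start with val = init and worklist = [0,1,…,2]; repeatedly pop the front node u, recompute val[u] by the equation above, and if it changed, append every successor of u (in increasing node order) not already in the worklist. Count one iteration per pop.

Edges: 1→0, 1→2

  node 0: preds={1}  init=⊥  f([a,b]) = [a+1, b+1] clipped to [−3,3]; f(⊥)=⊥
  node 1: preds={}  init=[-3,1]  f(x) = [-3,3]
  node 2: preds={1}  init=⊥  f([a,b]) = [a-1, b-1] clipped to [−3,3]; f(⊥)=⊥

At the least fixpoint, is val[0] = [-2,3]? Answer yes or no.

yes

Worklist (4 pops):
  #1 pop 0: in=[-3,1] → [-2,2] (was ⊥); enqueue []
  #2 pop 1: in=⊥ → [-3,3] (was [-3,1]); enqueue [0]
  #3 pop 2: in=[-3,3] → [-3,2] (was ⊥); enqueue []
  #4 pop 0: in=[-3,3] → [-2,3] (was [-2,2]); enqueue []

Fixpoint:
  val[0] = [-2,3]
  val[1] = [-3,3]
  val[2] = [-3,2]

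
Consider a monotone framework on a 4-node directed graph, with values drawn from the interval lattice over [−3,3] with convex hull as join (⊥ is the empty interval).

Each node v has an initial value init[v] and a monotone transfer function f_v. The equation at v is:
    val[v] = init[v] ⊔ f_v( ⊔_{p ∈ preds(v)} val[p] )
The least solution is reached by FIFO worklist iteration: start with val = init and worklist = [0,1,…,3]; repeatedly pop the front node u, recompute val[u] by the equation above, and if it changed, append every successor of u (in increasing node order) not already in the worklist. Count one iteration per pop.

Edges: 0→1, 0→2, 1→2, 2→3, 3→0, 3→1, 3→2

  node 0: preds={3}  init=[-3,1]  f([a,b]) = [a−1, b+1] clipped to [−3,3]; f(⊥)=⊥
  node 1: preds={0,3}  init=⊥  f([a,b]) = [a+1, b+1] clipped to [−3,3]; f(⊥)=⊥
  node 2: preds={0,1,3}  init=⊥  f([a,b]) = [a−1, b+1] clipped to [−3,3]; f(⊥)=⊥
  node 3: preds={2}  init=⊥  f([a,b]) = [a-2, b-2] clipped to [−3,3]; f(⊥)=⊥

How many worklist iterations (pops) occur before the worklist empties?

Trace (7 dequeues):
  [1] u=0 | in ⊥ | out [-3,1] | ==
  [2] u=1 | in [-3,1] | out [-2,2] | prev ⊥ | push {}
  [3] u=2 | in [-3,2] | out [-3,3] | prev ⊥ | push {}
  [4] u=3 | in [-3,3] | out [-3,1] | prev ⊥ | push {0,1,2}
  [5] u=0 | in [-3,1] | out [-3,2] | prev [-3,1] | push {}
  [6] u=1 | in [-3,2] | out [-2,3] | prev [-2,2] | push {}
  [7] u=2 | in [-3,3] | out [-3,3] | ==

Converged values:
  [0] [-3,2]
  [1] [-2,3]
  [2] [-3,3]
  [3] [-3,1]

7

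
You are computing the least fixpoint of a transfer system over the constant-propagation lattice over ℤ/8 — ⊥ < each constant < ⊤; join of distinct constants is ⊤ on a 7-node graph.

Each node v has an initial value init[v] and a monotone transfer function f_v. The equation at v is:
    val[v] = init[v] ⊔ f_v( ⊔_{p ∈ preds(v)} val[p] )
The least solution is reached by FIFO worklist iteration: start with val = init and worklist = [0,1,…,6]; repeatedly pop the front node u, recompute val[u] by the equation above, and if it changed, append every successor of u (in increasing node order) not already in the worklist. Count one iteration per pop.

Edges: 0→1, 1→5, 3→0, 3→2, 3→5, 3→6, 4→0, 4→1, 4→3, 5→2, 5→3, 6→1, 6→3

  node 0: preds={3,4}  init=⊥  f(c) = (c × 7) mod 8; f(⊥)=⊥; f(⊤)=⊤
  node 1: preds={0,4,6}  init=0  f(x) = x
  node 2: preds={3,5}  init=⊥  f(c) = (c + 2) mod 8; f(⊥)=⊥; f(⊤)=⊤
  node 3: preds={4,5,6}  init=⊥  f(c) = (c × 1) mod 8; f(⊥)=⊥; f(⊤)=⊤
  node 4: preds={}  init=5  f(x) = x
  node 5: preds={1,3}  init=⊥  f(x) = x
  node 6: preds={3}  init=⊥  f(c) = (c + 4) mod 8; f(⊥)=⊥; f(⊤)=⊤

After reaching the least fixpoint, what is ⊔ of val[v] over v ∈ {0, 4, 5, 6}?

⊤

Worklist (17 pops):
  #1 pop 0: in=5 → 3 (was ⊥); enqueue []
  #2 pop 1: in=⊤ → ⊤ (was 0); enqueue []
  #3 pop 2: in=⊥ → ⊥ (no change)
  #4 pop 3: in=5 → 5 (was ⊥); enqueue [0,2]
  #5 pop 4: in=⊥ → 5 (no change)
  #6 pop 5: in=⊤ → ⊤ (was ⊥); enqueue [3]
  #7 pop 6: in=5 → 1 (was ⊥); enqueue [1]
  #8 pop 0: in=5 → 3 (no change)
  #9 pop 2: in=⊤ → ⊤ (was ⊥); enqueue []
  #10 pop 3: in=⊤ → ⊤ (was 5); enqueue [0,2,5,6]
  #11 pop 1: in=⊤ → ⊤ (no change)
  #12 pop 0: in=⊤ → ⊤ (was 3); enqueue [1]
  #13 pop 2: in=⊤ → ⊤ (no change)
  #14 pop 5: in=⊤ → ⊤ (no change)
  #15 pop 6: in=⊤ → ⊤ (was 1); enqueue [3]
  #16 pop 1: in=⊤ → ⊤ (no change)
  #17 pop 3: in=⊤ → ⊤ (no change)

Fixpoint:
  val[0] = ⊤
  val[1] = ⊤
  val[2] = ⊤
  val[3] = ⊤
  val[4] = 5
  val[5] = ⊤
  val[6] = ⊤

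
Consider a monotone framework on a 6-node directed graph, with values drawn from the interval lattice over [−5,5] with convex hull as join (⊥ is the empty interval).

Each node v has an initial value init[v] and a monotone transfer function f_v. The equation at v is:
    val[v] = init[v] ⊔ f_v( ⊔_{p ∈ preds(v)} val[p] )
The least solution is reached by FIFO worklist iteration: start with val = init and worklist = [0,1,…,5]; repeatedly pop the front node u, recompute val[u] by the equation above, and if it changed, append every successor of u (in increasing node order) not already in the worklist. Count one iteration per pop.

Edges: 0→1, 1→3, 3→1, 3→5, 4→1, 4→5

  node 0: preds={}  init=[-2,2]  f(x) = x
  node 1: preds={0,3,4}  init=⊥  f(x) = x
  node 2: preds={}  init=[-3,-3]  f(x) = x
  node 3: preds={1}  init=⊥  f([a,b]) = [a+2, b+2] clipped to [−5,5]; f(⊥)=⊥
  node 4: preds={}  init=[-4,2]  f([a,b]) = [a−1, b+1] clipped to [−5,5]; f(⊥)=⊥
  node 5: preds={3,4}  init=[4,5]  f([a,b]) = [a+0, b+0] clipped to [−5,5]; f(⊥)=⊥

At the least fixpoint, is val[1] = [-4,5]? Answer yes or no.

yes

Iteration log — 11 steps:
  step 1. node 0  ⊔preds=⊥  new=[-2,2]  stable
  step 2. node 1  ⊔preds=[-4,2]  new=[-4,2]  old=⊥  +wl: 
  step 3. node 2  ⊔preds=⊥  new=[-3,-3]  stable
  step 4. node 3  ⊔preds=[-4,2]  new=[-2,4]  old=⊥  +wl: 1
  step 5. node 4  ⊔preds=⊥  new=[-4,2]  stable
  step 6. node 5  ⊔preds=[-4,4]  new=[-4,5]  old=[4,5]  +wl: 
  step 7. node 1  ⊔preds=[-4,4]  new=[-4,4]  old=[-4,2]  +wl: 3
  step 8. node 3  ⊔preds=[-4,4]  new=[-2,5]  old=[-2,4]  +wl: 1,5
  step 9. node 1  ⊔preds=[-4,5]  new=[-4,5]  old=[-4,4]  +wl: 3
  step 10. node 5  ⊔preds=[-4,5]  new=[-4,5]  stable
  step 11. node 3  ⊔preds=[-4,5]  new=[-2,5]  stable

Least fixpoint reached:
  node 0: [-2,2]
  node 1: [-4,5]
  node 2: [-3,-3]
  node 3: [-2,5]
  node 4: [-4,2]
  node 5: [-4,5]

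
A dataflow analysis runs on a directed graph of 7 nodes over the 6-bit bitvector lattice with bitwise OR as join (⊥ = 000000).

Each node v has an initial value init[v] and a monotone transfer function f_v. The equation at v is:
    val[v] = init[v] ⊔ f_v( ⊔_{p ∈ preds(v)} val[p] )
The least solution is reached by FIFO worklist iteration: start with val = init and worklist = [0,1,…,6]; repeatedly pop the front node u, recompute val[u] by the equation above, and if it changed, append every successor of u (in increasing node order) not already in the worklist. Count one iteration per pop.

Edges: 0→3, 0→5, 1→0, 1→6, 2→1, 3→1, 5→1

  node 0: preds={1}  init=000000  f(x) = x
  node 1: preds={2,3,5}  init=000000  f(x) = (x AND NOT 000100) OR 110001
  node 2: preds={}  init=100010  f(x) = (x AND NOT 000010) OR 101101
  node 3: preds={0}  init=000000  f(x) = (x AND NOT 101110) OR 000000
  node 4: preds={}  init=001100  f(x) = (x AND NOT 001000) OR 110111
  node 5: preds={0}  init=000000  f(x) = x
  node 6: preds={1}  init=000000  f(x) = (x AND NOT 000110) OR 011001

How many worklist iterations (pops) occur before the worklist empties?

17

Iteration log — 17 steps:
  step 1. node 0  ⊔preds=000000  new=000000  stable
  step 2. node 1  ⊔preds=100010  new=110011  old=000000  +wl: 0
  step 3. node 2  ⊔preds=000000  new=101111  old=100010  +wl: 1
  step 4. node 3  ⊔preds=000000  new=000000  stable
  step 5. node 4  ⊔preds=000000  new=111111  old=001100  +wl: 
  step 6. node 5  ⊔preds=000000  new=000000  stable
  step 7. node 6  ⊔preds=110011  new=111001  old=000000  +wl: 
  step 8. node 0  ⊔preds=110011  new=110011  old=000000  +wl: 3,5
  step 9. node 1  ⊔preds=101111  new=111011  old=110011  +wl: 0,6
  step 10. node 3  ⊔preds=110011  new=010001  old=000000  +wl: 1
  step 11. node 5  ⊔preds=110011  new=110011  old=000000  +wl: 
  step 12. node 0  ⊔preds=111011  new=111011  old=110011  +wl: 3,5
  step 13. node 6  ⊔preds=111011  new=111001  stable
  step 14. node 1  ⊔preds=111111  new=111011  stable
  step 15. node 3  ⊔preds=111011  new=010001  stable
  step 16. node 5  ⊔preds=111011  new=111011  old=110011  +wl: 1
  step 17. node 1  ⊔preds=111111  new=111011  stable

Least fixpoint reached:
  node 0: 111011
  node 1: 111011
  node 2: 101111
  node 3: 010001
  node 4: 111111
  node 5: 111011
  node 6: 111001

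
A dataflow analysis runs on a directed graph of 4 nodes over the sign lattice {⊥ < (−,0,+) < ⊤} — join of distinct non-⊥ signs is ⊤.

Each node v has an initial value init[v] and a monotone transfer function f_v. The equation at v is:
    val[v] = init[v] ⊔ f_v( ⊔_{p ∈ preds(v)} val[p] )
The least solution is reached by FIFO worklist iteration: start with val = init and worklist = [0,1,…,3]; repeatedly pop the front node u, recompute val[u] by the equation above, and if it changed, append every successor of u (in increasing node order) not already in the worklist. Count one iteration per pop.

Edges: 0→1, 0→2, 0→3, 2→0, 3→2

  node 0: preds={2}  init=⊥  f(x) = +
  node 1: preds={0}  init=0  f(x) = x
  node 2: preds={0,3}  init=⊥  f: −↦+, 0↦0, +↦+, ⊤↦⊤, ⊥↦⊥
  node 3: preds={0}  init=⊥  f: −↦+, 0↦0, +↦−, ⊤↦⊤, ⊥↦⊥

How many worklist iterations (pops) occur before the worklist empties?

7

Worklist (7 pops):
  #1 pop 0: in=⊥ → + (was ⊥); enqueue []
  #2 pop 1: in=+ → ⊤ (was 0); enqueue []
  #3 pop 2: in=+ → + (was ⊥); enqueue [0]
  #4 pop 3: in=+ → − (was ⊥); enqueue [2]
  #5 pop 0: in=+ → + (no change)
  #6 pop 2: in=⊤ → ⊤ (was +); enqueue [0]
  #7 pop 0: in=⊤ → + (no change)

Fixpoint:
  val[0] = +
  val[1] = ⊤
  val[2] = ⊤
  val[3] = −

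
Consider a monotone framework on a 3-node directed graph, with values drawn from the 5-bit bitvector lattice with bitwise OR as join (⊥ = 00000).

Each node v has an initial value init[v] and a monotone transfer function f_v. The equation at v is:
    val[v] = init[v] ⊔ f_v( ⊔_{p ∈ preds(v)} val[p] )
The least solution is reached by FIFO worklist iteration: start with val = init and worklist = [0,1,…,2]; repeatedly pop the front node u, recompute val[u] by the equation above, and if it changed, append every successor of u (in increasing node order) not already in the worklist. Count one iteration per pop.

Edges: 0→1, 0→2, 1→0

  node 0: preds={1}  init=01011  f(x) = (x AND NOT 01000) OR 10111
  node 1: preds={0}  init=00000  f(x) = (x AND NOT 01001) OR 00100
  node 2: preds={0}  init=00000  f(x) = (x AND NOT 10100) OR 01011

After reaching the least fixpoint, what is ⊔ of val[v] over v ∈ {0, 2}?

11111

Trace (4 dequeues):
  [1] u=0 | in 00000 | out 11111 | prev 01011 | push {}
  [2] u=1 | in 11111 | out 10110 | prev 00000 | push {0}
  [3] u=2 | in 11111 | out 01011 | prev 00000 | push {}
  [4] u=0 | in 10110 | out 11111 | ==

Converged values:
  [0] 11111
  [1] 10110
  [2] 01011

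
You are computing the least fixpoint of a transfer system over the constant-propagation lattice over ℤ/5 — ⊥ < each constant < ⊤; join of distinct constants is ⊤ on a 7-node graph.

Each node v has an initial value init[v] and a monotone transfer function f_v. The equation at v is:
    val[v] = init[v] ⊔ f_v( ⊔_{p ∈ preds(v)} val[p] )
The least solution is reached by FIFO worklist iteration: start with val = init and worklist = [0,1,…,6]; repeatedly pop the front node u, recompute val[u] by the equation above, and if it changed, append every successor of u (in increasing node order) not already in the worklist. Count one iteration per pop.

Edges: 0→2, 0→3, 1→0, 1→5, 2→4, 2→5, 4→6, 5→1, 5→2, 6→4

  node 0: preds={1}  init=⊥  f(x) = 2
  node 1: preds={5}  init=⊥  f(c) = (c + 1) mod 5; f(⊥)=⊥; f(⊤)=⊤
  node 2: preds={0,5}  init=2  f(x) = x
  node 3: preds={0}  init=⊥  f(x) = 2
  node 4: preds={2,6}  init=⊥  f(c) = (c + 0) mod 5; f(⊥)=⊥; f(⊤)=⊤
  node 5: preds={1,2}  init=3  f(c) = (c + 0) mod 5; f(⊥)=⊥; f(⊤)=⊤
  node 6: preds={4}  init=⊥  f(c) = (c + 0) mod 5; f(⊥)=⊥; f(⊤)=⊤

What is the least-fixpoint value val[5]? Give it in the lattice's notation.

Iteration log — 13 steps:
  step 1. node 0  ⊔preds=⊥  new=2  old=⊥  +wl: 
  step 2. node 1  ⊔preds=3  new=4  old=⊥  +wl: 0
  step 3. node 2  ⊔preds=⊤  new=⊤  old=2  +wl: 
  step 4. node 3  ⊔preds=2  new=2  old=⊥  +wl: 
  step 5. node 4  ⊔preds=⊤  new=⊤  old=⊥  +wl: 
  step 6. node 5  ⊔preds=⊤  new=⊤  old=3  +wl: 1,2
  step 7. node 6  ⊔preds=⊤  new=⊤  old=⊥  +wl: 4
  step 8. node 0  ⊔preds=4  new=2  stable
  step 9. node 1  ⊔preds=⊤  new=⊤  old=4  +wl: 0,5
  step 10. node 2  ⊔preds=⊤  new=⊤  stable
  step 11. node 4  ⊔preds=⊤  new=⊤  stable
  step 12. node 0  ⊔preds=⊤  new=2  stable
  step 13. node 5  ⊔preds=⊤  new=⊤  stable

Least fixpoint reached:
  node 0: 2
  node 1: ⊤
  node 2: ⊤
  node 3: 2
  node 4: ⊤
  node 5: ⊤
  node 6: ⊤

⊤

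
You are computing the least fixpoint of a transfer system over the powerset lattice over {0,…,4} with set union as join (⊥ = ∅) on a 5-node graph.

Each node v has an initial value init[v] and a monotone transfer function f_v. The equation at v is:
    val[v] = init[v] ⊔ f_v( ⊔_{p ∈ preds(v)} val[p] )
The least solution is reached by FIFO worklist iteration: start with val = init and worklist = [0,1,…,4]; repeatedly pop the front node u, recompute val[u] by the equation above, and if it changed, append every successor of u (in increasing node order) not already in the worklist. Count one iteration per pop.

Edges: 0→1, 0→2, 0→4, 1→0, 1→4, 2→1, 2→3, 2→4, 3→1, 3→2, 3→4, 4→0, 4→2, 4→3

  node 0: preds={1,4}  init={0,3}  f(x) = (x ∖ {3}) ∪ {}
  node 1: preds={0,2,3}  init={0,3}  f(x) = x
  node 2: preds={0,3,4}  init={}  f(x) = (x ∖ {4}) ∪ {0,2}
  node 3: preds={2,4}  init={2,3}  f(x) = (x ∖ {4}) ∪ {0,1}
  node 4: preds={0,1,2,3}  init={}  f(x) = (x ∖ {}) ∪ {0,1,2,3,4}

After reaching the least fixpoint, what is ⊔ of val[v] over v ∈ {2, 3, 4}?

{0,1,2,3,4}

Trace (12 dequeues):
  [1] u=0 | in {0,3} | out {0,3} | ==
  [2] u=1 | in {0,2,3} | out {0,2,3} | prev {0,3} | push {0}
  [3] u=2 | in {0,2,3} | out {0,2,3} | prev {} | push {1}
  [4] u=3 | in {0,2,3} | out {0,1,2,3} | prev {2,3} | push {2}
  [5] u=4 | in {0,1,2,3} | out {0,1,2,3,4} | prev {} | push {3}
  [6] u=0 | in {0,1,2,3,4} | out {0,1,2,3,4} | prev {0,3} | push {4}
  [7] u=1 | in {0,1,2,3,4} | out {0,1,2,3,4} | prev {0,2,3} | push {0}
  [8] u=2 | in {0,1,2,3,4} | out {0,1,2,3} | prev {0,2,3} | push {1}
  [9] u=3 | in {0,1,2,3,4} | out {0,1,2,3} | ==
  [10] u=4 | in {0,1,2,3,4} | out {0,1,2,3,4} | ==
  [11] u=0 | in {0,1,2,3,4} | out {0,1,2,3,4} | ==
  [12] u=1 | in {0,1,2,3,4} | out {0,1,2,3,4} | ==

Converged values:
  [0] {0,1,2,3,4}
  [1] {0,1,2,3,4}
  [2] {0,1,2,3}
  [3] {0,1,2,3}
  [4] {0,1,2,3,4}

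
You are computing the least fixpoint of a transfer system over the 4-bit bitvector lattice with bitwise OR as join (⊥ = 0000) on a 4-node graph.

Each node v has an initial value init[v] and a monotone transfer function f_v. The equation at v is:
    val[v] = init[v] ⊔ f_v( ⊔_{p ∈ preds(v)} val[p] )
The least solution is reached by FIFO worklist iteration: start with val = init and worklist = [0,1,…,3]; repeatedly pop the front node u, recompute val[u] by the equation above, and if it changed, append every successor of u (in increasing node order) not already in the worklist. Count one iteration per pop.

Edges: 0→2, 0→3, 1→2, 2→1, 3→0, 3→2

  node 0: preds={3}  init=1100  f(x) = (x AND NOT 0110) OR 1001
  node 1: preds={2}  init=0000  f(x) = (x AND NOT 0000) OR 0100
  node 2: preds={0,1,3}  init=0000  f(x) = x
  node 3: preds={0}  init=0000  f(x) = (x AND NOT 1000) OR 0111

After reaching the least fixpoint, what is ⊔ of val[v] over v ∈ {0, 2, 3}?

Iteration log — 9 steps:
  step 1. node 0  ⊔preds=0000  new=1101  old=1100  +wl: 
  step 2. node 1  ⊔preds=0000  new=0100  old=0000  +wl: 
  step 3. node 2  ⊔preds=1101  new=1101  old=0000  +wl: 1
  step 4. node 3  ⊔preds=1101  new=0111  old=0000  +wl: 0,2
  step 5. node 1  ⊔preds=1101  new=1101  old=0100  +wl: 
  step 6. node 0  ⊔preds=0111  new=1101  stable
  step 7. node 2  ⊔preds=1111  new=1111  old=1101  +wl: 1
  step 8. node 1  ⊔preds=1111  new=1111  old=1101  +wl: 2
  step 9. node 2  ⊔preds=1111  new=1111  stable

Least fixpoint reached:
  node 0: 1101
  node 1: 1111
  node 2: 1111
  node 3: 0111

1111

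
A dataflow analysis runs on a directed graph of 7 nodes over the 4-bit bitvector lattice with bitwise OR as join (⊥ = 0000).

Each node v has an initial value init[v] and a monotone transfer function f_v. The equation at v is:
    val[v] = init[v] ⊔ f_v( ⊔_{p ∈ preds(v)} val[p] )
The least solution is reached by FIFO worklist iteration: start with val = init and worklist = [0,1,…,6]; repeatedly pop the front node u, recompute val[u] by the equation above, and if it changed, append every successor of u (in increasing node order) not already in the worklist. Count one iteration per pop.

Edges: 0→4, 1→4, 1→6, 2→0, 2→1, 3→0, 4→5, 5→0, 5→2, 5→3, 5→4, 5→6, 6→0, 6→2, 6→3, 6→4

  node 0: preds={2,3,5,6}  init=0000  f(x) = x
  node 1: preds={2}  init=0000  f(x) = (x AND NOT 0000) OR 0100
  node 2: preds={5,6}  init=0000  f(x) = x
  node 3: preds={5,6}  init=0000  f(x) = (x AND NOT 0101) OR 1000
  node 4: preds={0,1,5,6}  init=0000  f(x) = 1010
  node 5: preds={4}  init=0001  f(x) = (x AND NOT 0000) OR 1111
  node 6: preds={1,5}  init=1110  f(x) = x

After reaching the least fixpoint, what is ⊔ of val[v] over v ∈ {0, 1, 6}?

Worklist (13 pops):
  #1 pop 0: in=1111 → 1111 (was 0000); enqueue []
  #2 pop 1: in=0000 → 0100 (was 0000); enqueue []
  #3 pop 2: in=1111 → 1111 (was 0000); enqueue [0,1]
  #4 pop 3: in=1111 → 1010 (was 0000); enqueue []
  #5 pop 4: in=1111 → 1010 (was 0000); enqueue []
  #6 pop 5: in=1010 → 1111 (was 0001); enqueue [2,3,4]
  #7 pop 6: in=1111 → 1111 (was 1110); enqueue []
  #8 pop 0: in=1111 → 1111 (no change)
  #9 pop 1: in=1111 → 1111 (was 0100); enqueue [6]
  #10 pop 2: in=1111 → 1111 (no change)
  #11 pop 3: in=1111 → 1010 (no change)
  #12 pop 4: in=1111 → 1010 (no change)
  #13 pop 6: in=1111 → 1111 (no change)

Fixpoint:
  val[0] = 1111
  val[1] = 1111
  val[2] = 1111
  val[3] = 1010
  val[4] = 1010
  val[5] = 1111
  val[6] = 1111

1111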